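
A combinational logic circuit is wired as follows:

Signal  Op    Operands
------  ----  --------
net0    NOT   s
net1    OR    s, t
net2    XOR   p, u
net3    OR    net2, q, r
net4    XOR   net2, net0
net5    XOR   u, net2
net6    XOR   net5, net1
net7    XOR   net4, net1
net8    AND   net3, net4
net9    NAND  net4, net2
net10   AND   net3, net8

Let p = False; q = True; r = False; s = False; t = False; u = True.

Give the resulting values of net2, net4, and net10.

net2 = True  net4 = False  net10 = False

net0 = NOT s = NOT False = True
net2 = p XOR u = False XOR True = True
net3 = net2 OR q OR r = True OR True OR False = True
net4 = net2 XOR net0 = True XOR True = False
net8 = net3 AND net4 = True AND False = False
net10 = net3 AND net8 = True AND False = False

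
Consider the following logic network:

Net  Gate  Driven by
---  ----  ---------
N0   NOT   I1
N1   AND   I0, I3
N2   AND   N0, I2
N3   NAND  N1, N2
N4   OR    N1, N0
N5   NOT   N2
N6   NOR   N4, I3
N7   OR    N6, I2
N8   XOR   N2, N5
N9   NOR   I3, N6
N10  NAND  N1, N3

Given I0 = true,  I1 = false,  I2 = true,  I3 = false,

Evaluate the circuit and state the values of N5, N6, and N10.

N0 = NOT I1 = NOT false = true
N1 = I0 AND I3 = true AND false = false
N2 = N0 AND I2 = true AND true = true
N3 = N1 NAND N2 = false NAND true = true
N4 = N1 OR N0 = false OR true = true
N5 = NOT N2 = NOT true = false
N6 = N4 NOR I3 = true NOR false = false
N10 = N1 NAND N3 = false NAND true = true

N5 = false, N6 = false, N10 = true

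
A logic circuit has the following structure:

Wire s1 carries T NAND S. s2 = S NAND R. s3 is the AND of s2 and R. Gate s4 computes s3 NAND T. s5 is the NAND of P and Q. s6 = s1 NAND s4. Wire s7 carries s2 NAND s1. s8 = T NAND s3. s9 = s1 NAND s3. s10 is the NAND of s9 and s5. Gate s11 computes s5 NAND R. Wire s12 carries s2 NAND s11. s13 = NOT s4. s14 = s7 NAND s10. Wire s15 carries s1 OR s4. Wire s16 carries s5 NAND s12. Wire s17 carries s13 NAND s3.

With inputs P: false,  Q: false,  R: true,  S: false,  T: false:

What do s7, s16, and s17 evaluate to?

s1 = T NAND S = false NAND false = true
s2 = S NAND R = false NAND true = true
s3 = s2 AND R = true AND true = true
s4 = s3 NAND T = true NAND false = true
s5 = P NAND Q = false NAND false = true
s7 = s2 NAND s1 = true NAND true = false
s11 = s5 NAND R = true NAND true = false
s12 = s2 NAND s11 = true NAND false = true
s13 = NOT s4 = NOT true = false
s16 = s5 NAND s12 = true NAND true = false
s17 = s13 NAND s3 = false NAND true = true

s7 = false, s16 = false, s17 = true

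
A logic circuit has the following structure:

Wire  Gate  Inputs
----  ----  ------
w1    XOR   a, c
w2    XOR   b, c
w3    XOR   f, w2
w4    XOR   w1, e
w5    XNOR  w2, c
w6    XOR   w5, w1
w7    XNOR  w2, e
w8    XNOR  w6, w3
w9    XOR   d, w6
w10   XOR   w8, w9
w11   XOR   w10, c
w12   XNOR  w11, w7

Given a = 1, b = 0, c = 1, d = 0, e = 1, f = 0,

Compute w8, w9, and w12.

w8 = 1; w9 = 1; w12 = 1

w1 = a XOR c = 1 XOR 1 = 0
w2 = b XOR c = 0 XOR 1 = 1
w3 = f XOR w2 = 0 XOR 1 = 1
w5 = w2 XNOR c = 1 XNOR 1 = 1
w6 = w5 XOR w1 = 1 XOR 0 = 1
w7 = w2 XNOR e = 1 XNOR 1 = 1
w8 = w6 XNOR w3 = 1 XNOR 1 = 1
w9 = d XOR w6 = 0 XOR 1 = 1
w10 = w8 XOR w9 = 1 XOR 1 = 0
w11 = w10 XOR c = 0 XOR 1 = 1
w12 = w11 XNOR w7 = 1 XNOR 1 = 1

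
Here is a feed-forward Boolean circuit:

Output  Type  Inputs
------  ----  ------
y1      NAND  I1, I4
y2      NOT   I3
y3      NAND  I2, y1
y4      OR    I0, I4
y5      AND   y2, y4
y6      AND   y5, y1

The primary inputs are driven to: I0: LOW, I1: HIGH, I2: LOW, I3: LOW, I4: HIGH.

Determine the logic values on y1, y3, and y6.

y1 = LOW; y3 = HIGH; y6 = LOW

y1 = I1 NAND I4 = HIGH NAND HIGH = LOW
y2 = NOT I3 = NOT LOW = HIGH
y3 = I2 NAND y1 = LOW NAND LOW = HIGH
y4 = I0 OR I4 = LOW OR HIGH = HIGH
y5 = y2 AND y4 = HIGH AND HIGH = HIGH
y6 = y5 AND y1 = HIGH AND LOW = LOW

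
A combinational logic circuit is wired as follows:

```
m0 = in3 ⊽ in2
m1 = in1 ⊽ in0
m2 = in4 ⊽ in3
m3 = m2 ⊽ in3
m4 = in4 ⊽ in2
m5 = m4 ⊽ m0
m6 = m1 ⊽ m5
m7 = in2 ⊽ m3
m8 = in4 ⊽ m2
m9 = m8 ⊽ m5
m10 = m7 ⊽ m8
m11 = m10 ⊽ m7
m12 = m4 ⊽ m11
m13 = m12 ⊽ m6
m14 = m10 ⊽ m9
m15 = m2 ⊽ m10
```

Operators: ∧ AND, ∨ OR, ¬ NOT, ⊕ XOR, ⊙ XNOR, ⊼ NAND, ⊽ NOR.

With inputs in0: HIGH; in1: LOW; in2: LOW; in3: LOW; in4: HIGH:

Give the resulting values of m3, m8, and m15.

m2 = in4 NOR in3 = HIGH NOR LOW = LOW
m3 = m2 NOR in3 = LOW NOR LOW = HIGH
m7 = in2 NOR m3 = LOW NOR HIGH = LOW
m8 = in4 NOR m2 = HIGH NOR LOW = LOW
m10 = m7 NOR m8 = LOW NOR LOW = HIGH
m15 = m2 NOR m10 = LOW NOR HIGH = LOW

m3 = HIGH; m8 = LOW; m15 = LOW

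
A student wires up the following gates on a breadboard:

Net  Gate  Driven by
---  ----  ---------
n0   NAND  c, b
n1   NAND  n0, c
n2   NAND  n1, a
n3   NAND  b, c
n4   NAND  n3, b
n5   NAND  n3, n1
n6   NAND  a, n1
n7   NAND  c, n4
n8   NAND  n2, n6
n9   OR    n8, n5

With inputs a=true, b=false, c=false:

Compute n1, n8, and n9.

n0 = c NAND b = false NAND false = true
n1 = n0 NAND c = true NAND false = true
n2 = n1 NAND a = true NAND true = false
n3 = b NAND c = false NAND false = true
n5 = n3 NAND n1 = true NAND true = false
n6 = a NAND n1 = true NAND true = false
n8 = n2 NAND n6 = false NAND false = true
n9 = n8 OR n5 = true OR false = true

n1 = true; n8 = true; n9 = true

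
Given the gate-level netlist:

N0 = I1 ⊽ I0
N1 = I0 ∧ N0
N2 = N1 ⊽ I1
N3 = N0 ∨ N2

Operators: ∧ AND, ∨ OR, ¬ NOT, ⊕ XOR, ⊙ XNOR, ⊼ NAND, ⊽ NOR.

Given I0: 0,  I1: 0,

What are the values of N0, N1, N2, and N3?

N0 = 1; N1 = 0; N2 = 1; N3 = 1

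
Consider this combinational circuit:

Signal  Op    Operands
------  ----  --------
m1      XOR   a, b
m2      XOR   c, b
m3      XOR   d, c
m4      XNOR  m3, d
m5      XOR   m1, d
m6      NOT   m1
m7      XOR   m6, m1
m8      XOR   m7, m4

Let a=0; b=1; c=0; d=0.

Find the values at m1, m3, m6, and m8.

m1 = 1, m3 = 0, m6 = 0, m8 = 0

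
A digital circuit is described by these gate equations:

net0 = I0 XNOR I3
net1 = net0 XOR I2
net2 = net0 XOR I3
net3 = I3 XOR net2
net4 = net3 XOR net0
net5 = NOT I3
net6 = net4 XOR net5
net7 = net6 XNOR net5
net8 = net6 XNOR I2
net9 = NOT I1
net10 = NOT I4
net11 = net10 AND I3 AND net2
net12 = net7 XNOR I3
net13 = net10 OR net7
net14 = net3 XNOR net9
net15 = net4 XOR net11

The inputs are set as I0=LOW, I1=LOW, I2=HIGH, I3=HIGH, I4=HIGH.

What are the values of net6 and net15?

net6 = LOW  net15 = LOW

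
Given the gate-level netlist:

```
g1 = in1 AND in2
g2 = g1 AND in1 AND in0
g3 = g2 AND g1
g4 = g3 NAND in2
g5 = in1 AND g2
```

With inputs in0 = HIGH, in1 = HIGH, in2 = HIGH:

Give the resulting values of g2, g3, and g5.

g2 = HIGH, g3 = HIGH, g5 = HIGH

g1 = in1 AND in2 = HIGH AND HIGH = HIGH
g2 = g1 AND in1 AND in0 = HIGH AND HIGH AND HIGH = HIGH
g3 = g2 AND g1 = HIGH AND HIGH = HIGH
g5 = in1 AND g2 = HIGH AND HIGH = HIGH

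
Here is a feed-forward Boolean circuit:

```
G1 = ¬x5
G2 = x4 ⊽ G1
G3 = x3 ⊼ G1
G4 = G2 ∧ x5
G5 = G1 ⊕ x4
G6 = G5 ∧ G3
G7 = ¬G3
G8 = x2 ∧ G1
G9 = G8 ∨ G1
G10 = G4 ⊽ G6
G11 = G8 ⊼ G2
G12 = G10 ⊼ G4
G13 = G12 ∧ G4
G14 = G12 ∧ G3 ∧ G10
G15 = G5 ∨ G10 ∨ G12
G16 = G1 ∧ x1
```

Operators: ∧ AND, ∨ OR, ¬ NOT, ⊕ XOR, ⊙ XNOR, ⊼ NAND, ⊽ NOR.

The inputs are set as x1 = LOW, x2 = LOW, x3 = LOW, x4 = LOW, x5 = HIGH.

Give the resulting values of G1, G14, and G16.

G1 = LOW  G14 = LOW  G16 = LOW

G1 = NOT x5 = NOT HIGH = LOW
G2 = x4 NOR G1 = LOW NOR LOW = HIGH
G3 = x3 NAND G1 = LOW NAND LOW = HIGH
G4 = G2 AND x5 = HIGH AND HIGH = HIGH
G5 = G1 XOR x4 = LOW XOR LOW = LOW
G6 = G5 AND G3 = LOW AND HIGH = LOW
G10 = G4 NOR G6 = HIGH NOR LOW = LOW
G12 = G10 NAND G4 = LOW NAND HIGH = HIGH
G14 = G12 AND G3 AND G10 = HIGH AND HIGH AND LOW = LOW
G16 = G1 AND x1 = LOW AND LOW = LOW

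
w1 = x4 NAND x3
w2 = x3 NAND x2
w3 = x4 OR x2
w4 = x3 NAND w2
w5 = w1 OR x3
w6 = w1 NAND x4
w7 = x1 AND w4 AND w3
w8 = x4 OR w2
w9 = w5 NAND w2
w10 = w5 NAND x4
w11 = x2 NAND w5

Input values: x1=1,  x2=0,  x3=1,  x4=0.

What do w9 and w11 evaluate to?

w9 = 0; w11 = 1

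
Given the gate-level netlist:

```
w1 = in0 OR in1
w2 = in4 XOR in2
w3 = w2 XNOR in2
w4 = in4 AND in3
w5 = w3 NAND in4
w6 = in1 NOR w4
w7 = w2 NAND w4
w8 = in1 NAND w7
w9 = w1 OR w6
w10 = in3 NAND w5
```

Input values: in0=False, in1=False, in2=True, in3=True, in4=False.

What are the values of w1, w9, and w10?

w1 = False, w9 = True, w10 = False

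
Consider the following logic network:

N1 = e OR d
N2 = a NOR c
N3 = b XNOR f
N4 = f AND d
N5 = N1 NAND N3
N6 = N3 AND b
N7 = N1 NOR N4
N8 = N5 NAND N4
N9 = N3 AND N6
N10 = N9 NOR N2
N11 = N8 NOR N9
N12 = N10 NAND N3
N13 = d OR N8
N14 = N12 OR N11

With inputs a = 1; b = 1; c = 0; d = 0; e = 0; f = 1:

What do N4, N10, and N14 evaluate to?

N1 = e OR d = 0 OR 0 = 0
N2 = a NOR c = 1 NOR 0 = 0
N3 = b XNOR f = 1 XNOR 1 = 1
N4 = f AND d = 1 AND 0 = 0
N5 = N1 NAND N3 = 0 NAND 1 = 1
N6 = N3 AND b = 1 AND 1 = 1
N8 = N5 NAND N4 = 1 NAND 0 = 1
N9 = N3 AND N6 = 1 AND 1 = 1
N10 = N9 NOR N2 = 1 NOR 0 = 0
N11 = N8 NOR N9 = 1 NOR 1 = 0
N12 = N10 NAND N3 = 0 NAND 1 = 1
N14 = N12 OR N11 = 1 OR 0 = 1

N4 = 0, N10 = 0, N14 = 1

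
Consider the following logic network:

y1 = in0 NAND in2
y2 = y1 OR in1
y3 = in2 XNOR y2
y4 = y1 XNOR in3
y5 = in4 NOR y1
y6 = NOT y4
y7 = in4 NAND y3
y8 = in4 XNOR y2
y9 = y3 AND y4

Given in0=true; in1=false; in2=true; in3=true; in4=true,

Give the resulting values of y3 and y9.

y1 = in0 NAND in2 = true NAND true = false
y2 = y1 OR in1 = false OR false = false
y3 = in2 XNOR y2 = true XNOR false = false
y4 = y1 XNOR in3 = false XNOR true = false
y9 = y3 AND y4 = false AND false = false

y3 = false; y9 = false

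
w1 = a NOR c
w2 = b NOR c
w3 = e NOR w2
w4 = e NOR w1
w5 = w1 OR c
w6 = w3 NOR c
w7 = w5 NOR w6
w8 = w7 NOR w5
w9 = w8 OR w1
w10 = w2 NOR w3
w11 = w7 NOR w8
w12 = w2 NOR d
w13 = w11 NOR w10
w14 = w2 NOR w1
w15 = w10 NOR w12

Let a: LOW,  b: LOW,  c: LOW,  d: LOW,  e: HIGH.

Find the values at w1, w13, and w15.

w1 = a NOR c = LOW NOR LOW = HIGH
w2 = b NOR c = LOW NOR LOW = HIGH
w3 = e NOR w2 = HIGH NOR HIGH = LOW
w5 = w1 OR c = HIGH OR LOW = HIGH
w6 = w3 NOR c = LOW NOR LOW = HIGH
w7 = w5 NOR w6 = HIGH NOR HIGH = LOW
w8 = w7 NOR w5 = LOW NOR HIGH = LOW
w10 = w2 NOR w3 = HIGH NOR LOW = LOW
w11 = w7 NOR w8 = LOW NOR LOW = HIGH
w12 = w2 NOR d = HIGH NOR LOW = LOW
w13 = w11 NOR w10 = HIGH NOR LOW = LOW
w15 = w10 NOR w12 = LOW NOR LOW = HIGH

w1 = HIGH, w13 = LOW, w15 = HIGH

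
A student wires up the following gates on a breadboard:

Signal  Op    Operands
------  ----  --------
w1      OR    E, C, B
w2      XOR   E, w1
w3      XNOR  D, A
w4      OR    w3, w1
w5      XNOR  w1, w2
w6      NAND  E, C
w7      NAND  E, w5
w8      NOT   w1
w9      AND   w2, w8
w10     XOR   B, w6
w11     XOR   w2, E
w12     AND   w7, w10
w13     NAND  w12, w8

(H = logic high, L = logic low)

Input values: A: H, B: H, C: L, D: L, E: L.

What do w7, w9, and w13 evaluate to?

w1 = E OR C OR B = L OR L OR H = H
w2 = E XOR w1 = L XOR H = H
w5 = w1 XNOR w2 = H XNOR H = H
w6 = E NAND C = L NAND L = H
w7 = E NAND w5 = L NAND H = H
w8 = NOT w1 = NOT H = L
w9 = w2 AND w8 = H AND L = L
w10 = B XOR w6 = H XOR H = L
w12 = w7 AND w10 = H AND L = L
w13 = w12 NAND w8 = L NAND L = H

w7 = H  w9 = L  w13 = H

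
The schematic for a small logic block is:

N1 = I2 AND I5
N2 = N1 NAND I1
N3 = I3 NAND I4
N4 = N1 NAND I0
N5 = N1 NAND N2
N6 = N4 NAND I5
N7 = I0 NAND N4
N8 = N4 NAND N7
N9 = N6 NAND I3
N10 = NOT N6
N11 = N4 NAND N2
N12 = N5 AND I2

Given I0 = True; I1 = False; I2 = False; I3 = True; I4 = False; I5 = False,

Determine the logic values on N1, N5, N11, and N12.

N1 = False; N5 = True; N11 = False; N12 = False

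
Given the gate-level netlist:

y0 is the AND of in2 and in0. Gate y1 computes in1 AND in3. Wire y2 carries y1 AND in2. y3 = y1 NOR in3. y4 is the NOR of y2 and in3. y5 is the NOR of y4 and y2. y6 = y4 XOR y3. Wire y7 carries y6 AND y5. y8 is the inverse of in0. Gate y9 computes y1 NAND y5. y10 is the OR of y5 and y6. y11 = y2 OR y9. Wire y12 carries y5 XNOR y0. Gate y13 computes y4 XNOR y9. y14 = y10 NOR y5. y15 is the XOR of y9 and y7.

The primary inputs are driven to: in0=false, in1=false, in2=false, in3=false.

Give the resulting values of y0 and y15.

y0 = in2 AND in0 = false AND false = false
y1 = in1 AND in3 = false AND false = false
y2 = y1 AND in2 = false AND false = false
y3 = y1 NOR in3 = false NOR false = true
y4 = y2 NOR in3 = false NOR false = true
y5 = y4 NOR y2 = true NOR false = false
y6 = y4 XOR y3 = true XOR true = false
y7 = y6 AND y5 = false AND false = false
y9 = y1 NAND y5 = false NAND false = true
y15 = y9 XOR y7 = true XOR false = true

y0 = false, y15 = true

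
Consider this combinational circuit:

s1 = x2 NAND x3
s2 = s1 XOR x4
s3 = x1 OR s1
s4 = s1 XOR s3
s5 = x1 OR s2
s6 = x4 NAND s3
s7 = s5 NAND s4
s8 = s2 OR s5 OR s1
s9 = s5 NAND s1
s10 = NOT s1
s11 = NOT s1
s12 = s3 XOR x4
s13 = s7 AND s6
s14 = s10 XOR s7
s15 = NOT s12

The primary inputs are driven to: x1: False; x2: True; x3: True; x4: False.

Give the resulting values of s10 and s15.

s10 = True; s15 = True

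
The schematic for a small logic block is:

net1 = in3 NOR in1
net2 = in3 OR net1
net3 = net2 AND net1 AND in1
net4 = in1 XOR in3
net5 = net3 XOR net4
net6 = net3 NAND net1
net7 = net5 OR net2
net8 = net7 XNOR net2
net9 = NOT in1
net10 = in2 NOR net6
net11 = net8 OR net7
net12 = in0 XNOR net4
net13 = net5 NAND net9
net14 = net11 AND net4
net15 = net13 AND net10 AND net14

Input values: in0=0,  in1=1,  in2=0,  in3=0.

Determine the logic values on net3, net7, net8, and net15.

net3 = 0; net7 = 1; net8 = 0; net15 = 0

net1 = in3 NOR in1 = 0 NOR 1 = 0
net2 = in3 OR net1 = 0 OR 0 = 0
net3 = net2 AND net1 AND in1 = 0 AND 0 AND 1 = 0
net4 = in1 XOR in3 = 1 XOR 0 = 1
net5 = net3 XOR net4 = 0 XOR 1 = 1
net6 = net3 NAND net1 = 0 NAND 0 = 1
net7 = net5 OR net2 = 1 OR 0 = 1
net8 = net7 XNOR net2 = 1 XNOR 0 = 0
net9 = NOT in1 = NOT 1 = 0
net10 = in2 NOR net6 = 0 NOR 1 = 0
net11 = net8 OR net7 = 0 OR 1 = 1
net13 = net5 NAND net9 = 1 NAND 0 = 1
net14 = net11 AND net4 = 1 AND 1 = 1
net15 = net13 AND net10 AND net14 = 1 AND 0 AND 1 = 0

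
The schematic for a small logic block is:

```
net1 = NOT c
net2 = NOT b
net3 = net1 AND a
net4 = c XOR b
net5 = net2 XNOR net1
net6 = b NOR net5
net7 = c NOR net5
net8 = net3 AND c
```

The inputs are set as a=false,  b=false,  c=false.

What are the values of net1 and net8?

net1 = true; net8 = false

net1 = NOT c = NOT false = true
net3 = net1 AND a = true AND false = false
net8 = net3 AND c = false AND false = false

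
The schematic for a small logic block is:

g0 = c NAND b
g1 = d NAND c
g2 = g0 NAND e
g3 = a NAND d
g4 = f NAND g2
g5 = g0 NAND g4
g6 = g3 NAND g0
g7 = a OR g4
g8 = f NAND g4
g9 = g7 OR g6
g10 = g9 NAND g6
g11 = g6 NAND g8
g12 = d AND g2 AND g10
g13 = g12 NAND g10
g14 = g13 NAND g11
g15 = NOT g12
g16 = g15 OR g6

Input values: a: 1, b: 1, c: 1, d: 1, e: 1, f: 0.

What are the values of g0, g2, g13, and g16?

g0 = 0  g2 = 1  g13 = 1  g16 = 1

g0 = c NAND b = 1 NAND 1 = 0
g2 = g0 NAND e = 0 NAND 1 = 1
g3 = a NAND d = 1 NAND 1 = 0
g4 = f NAND g2 = 0 NAND 1 = 1
g6 = g3 NAND g0 = 0 NAND 0 = 1
g7 = a OR g4 = 1 OR 1 = 1
g9 = g7 OR g6 = 1 OR 1 = 1
g10 = g9 NAND g6 = 1 NAND 1 = 0
g12 = d AND g2 AND g10 = 1 AND 1 AND 0 = 0
g13 = g12 NAND g10 = 0 NAND 0 = 1
g15 = NOT g12 = NOT 0 = 1
g16 = g15 OR g6 = 1 OR 1 = 1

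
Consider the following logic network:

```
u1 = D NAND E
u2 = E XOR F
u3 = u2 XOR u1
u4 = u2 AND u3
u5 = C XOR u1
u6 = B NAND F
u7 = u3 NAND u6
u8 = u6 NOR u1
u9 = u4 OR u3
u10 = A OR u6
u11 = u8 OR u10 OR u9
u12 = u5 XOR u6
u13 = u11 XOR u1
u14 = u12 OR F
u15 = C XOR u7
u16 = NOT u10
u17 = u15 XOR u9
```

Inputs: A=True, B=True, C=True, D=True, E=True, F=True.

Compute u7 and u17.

u7 = True, u17 = False

u1 = D NAND E = True NAND True = False
u2 = E XOR F = True XOR True = False
u3 = u2 XOR u1 = False XOR False = False
u4 = u2 AND u3 = False AND False = False
u6 = B NAND F = True NAND True = False
u7 = u3 NAND u6 = False NAND False = True
u9 = u4 OR u3 = False OR False = False
u15 = C XOR u7 = True XOR True = False
u17 = u15 XOR u9 = False XOR False = False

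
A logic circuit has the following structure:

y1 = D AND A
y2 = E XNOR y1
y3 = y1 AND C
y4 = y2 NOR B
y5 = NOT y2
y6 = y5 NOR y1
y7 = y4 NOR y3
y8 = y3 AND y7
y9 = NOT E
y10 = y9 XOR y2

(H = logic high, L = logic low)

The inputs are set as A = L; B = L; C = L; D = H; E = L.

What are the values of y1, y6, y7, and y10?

y1 = D AND A = H AND L = L
y2 = E XNOR y1 = L XNOR L = H
y3 = y1 AND C = L AND L = L
y4 = y2 NOR B = H NOR L = L
y5 = NOT y2 = NOT H = L
y6 = y5 NOR y1 = L NOR L = H
y7 = y4 NOR y3 = L NOR L = H
y9 = NOT E = NOT L = H
y10 = y9 XOR y2 = H XOR H = L

y1 = L  y6 = H  y7 = H  y10 = L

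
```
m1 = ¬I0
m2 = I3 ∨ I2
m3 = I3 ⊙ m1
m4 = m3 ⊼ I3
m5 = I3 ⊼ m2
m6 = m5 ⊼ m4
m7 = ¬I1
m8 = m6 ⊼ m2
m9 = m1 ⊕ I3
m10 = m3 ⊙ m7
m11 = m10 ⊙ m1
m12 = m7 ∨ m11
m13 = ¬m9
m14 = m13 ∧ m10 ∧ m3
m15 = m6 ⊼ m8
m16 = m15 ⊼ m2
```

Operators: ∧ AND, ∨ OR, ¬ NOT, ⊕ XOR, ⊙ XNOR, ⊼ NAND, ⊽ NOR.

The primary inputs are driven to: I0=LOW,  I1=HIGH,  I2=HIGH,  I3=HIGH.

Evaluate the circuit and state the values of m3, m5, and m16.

m3 = HIGH; m5 = LOW; m16 = LOW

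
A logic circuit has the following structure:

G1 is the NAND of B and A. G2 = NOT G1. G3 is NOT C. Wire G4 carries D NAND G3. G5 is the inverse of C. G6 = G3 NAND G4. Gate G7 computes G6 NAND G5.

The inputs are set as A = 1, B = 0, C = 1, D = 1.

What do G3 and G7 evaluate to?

G3 = NOT C = NOT 1 = 0
G4 = D NAND G3 = 1 NAND 0 = 1
G5 = NOT C = NOT 1 = 0
G6 = G3 NAND G4 = 0 NAND 1 = 1
G7 = G6 NAND G5 = 1 NAND 0 = 1

G3 = 0  G7 = 1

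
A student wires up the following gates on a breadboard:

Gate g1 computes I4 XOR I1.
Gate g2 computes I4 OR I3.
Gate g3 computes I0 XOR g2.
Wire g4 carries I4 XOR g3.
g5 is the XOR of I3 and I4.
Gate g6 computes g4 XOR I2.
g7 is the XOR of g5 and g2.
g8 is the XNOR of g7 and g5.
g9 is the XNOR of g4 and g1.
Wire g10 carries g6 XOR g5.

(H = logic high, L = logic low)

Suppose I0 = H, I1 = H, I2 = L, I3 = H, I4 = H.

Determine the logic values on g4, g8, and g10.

g4 = H; g8 = L; g10 = H

g2 = I4 OR I3 = H OR H = H
g3 = I0 XOR g2 = H XOR H = L
g4 = I4 XOR g3 = H XOR L = H
g5 = I3 XOR I4 = H XOR H = L
g6 = g4 XOR I2 = H XOR L = H
g7 = g5 XOR g2 = L XOR H = H
g8 = g7 XNOR g5 = H XNOR L = L
g10 = g6 XOR g5 = H XOR L = H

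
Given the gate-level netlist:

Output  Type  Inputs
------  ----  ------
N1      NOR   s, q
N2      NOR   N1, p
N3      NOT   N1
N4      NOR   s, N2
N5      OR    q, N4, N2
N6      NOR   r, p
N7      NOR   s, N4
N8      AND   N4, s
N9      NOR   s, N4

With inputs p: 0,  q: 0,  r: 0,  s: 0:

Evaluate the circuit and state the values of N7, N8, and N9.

N1 = s NOR q = 0 NOR 0 = 1
N2 = N1 NOR p = 1 NOR 0 = 0
N4 = s NOR N2 = 0 NOR 0 = 1
N7 = s NOR N4 = 0 NOR 1 = 0
N8 = N4 AND s = 1 AND 0 = 0
N9 = s NOR N4 = 0 NOR 1 = 0

N7 = 0, N8 = 0, N9 = 0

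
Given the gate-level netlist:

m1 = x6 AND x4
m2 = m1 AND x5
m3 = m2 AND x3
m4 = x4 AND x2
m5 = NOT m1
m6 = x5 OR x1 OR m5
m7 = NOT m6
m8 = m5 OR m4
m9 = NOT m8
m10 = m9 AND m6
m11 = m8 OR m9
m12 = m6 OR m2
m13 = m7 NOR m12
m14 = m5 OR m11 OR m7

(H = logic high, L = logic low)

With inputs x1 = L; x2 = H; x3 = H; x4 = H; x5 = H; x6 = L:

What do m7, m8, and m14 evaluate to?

m7 = L, m8 = H, m14 = H

m1 = x6 AND x4 = L AND H = L
m4 = x4 AND x2 = H AND H = H
m5 = NOT m1 = NOT L = H
m6 = x5 OR x1 OR m5 = H OR L OR H = H
m7 = NOT m6 = NOT H = L
m8 = m5 OR m4 = H OR H = H
m9 = NOT m8 = NOT H = L
m11 = m8 OR m9 = H OR L = H
m14 = m5 OR m11 OR m7 = H OR H OR L = H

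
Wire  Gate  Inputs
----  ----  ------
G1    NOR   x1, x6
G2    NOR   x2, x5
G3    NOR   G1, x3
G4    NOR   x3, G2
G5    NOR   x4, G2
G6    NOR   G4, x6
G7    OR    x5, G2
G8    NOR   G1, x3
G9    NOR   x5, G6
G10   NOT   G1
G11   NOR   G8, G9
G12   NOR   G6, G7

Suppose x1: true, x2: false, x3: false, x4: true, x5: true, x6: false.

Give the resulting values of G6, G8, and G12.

G1 = x1 NOR x6 = true NOR false = false
G2 = x2 NOR x5 = false NOR true = false
G4 = x3 NOR G2 = false NOR false = true
G6 = G4 NOR x6 = true NOR false = false
G7 = x5 OR G2 = true OR false = true
G8 = G1 NOR x3 = false NOR false = true
G12 = G6 NOR G7 = false NOR true = false

G6 = false  G8 = true  G12 = false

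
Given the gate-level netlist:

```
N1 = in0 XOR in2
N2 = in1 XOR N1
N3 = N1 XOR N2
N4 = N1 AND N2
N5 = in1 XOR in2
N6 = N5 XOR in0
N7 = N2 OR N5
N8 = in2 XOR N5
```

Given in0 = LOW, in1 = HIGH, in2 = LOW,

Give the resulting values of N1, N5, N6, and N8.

N1 = LOW, N5 = HIGH, N6 = HIGH, N8 = HIGH

N1 = in0 XOR in2 = LOW XOR LOW = LOW
N5 = in1 XOR in2 = HIGH XOR LOW = HIGH
N6 = N5 XOR in0 = HIGH XOR LOW = HIGH
N8 = in2 XOR N5 = LOW XOR HIGH = HIGH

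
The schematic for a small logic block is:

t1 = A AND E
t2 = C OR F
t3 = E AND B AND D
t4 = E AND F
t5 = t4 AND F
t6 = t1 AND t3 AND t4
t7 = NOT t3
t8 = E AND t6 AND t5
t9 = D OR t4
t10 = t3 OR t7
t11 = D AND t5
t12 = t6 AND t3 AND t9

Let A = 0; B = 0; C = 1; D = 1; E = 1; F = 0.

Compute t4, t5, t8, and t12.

t4 = 0  t5 = 0  t8 = 0  t12 = 0

t1 = A AND E = 0 AND 1 = 0
t3 = E AND B AND D = 1 AND 0 AND 1 = 0
t4 = E AND F = 1 AND 0 = 0
t5 = t4 AND F = 0 AND 0 = 0
t6 = t1 AND t3 AND t4 = 0 AND 0 AND 0 = 0
t8 = E AND t6 AND t5 = 1 AND 0 AND 0 = 0
t9 = D OR t4 = 1 OR 0 = 1
t12 = t6 AND t3 AND t9 = 0 AND 0 AND 1 = 0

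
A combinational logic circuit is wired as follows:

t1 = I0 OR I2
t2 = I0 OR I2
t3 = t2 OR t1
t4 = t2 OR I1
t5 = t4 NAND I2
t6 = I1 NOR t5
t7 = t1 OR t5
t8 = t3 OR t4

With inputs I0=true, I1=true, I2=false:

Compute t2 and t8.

t2 = true  t8 = true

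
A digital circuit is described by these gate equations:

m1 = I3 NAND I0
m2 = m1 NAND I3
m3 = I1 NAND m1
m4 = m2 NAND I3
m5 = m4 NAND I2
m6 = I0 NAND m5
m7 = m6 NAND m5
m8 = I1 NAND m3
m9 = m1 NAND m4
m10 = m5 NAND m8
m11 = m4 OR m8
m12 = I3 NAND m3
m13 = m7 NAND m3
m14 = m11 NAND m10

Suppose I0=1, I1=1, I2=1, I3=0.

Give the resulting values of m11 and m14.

m1 = I3 NAND I0 = 0 NAND 1 = 1
m2 = m1 NAND I3 = 1 NAND 0 = 1
m3 = I1 NAND m1 = 1 NAND 1 = 0
m4 = m2 NAND I3 = 1 NAND 0 = 1
m5 = m4 NAND I2 = 1 NAND 1 = 0
m8 = I1 NAND m3 = 1 NAND 0 = 1
m10 = m5 NAND m8 = 0 NAND 1 = 1
m11 = m4 OR m8 = 1 OR 1 = 1
m14 = m11 NAND m10 = 1 NAND 1 = 0

m11 = 1, m14 = 0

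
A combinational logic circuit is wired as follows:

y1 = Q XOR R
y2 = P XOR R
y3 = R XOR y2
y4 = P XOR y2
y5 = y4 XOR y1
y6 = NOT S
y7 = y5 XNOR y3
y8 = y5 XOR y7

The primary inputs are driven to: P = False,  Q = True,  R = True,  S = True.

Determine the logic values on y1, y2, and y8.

y1 = False; y2 = True; y8 = True

y1 = Q XOR R = True XOR True = False
y2 = P XOR R = False XOR True = True
y3 = R XOR y2 = True XOR True = False
y4 = P XOR y2 = False XOR True = True
y5 = y4 XOR y1 = True XOR False = True
y7 = y5 XNOR y3 = True XNOR False = False
y8 = y5 XOR y7 = True XOR False = True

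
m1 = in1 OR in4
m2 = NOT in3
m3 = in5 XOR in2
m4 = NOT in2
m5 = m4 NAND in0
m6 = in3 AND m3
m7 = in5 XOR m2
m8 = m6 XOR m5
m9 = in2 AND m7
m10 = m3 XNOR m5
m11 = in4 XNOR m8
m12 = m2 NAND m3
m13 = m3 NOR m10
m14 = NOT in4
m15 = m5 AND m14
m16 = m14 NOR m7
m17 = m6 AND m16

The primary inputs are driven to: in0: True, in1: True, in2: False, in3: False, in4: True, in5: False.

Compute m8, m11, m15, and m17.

m2 = NOT in3 = NOT False = True
m3 = in5 XOR in2 = False XOR False = False
m4 = NOT in2 = NOT False = True
m5 = m4 NAND in0 = True NAND True = False
m6 = in3 AND m3 = False AND False = False
m7 = in5 XOR m2 = False XOR True = True
m8 = m6 XOR m5 = False XOR False = False
m11 = in4 XNOR m8 = True XNOR False = False
m14 = NOT in4 = NOT True = False
m15 = m5 AND m14 = False AND False = False
m16 = m14 NOR m7 = False NOR True = False
m17 = m6 AND m16 = False AND False = False

m8 = False  m11 = False  m15 = False  m17 = False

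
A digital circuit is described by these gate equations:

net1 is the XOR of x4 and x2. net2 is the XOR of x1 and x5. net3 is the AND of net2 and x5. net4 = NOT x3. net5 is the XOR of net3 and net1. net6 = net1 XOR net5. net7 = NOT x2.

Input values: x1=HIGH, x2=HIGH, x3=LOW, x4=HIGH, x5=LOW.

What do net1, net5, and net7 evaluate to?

net1 = LOW  net5 = LOW  net7 = LOW

net1 = x4 XOR x2 = HIGH XOR HIGH = LOW
net2 = x1 XOR x5 = HIGH XOR LOW = HIGH
net3 = net2 AND x5 = HIGH AND LOW = LOW
net5 = net3 XOR net1 = LOW XOR LOW = LOW
net7 = NOT x2 = NOT HIGH = LOW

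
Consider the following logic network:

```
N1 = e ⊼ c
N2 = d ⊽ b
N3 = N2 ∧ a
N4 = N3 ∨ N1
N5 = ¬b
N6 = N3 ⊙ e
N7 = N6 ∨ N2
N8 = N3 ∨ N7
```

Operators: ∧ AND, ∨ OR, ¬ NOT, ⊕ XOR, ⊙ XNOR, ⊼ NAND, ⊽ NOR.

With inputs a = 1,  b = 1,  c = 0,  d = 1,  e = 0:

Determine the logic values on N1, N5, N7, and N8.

N1 = 1, N5 = 0, N7 = 1, N8 = 1

N1 = e NAND c = 0 NAND 0 = 1
N2 = d NOR b = 1 NOR 1 = 0
N3 = N2 AND a = 0 AND 1 = 0
N5 = NOT b = NOT 1 = 0
N6 = N3 XNOR e = 0 XNOR 0 = 1
N7 = N6 OR N2 = 1 OR 0 = 1
N8 = N3 OR N7 = 0 OR 1 = 1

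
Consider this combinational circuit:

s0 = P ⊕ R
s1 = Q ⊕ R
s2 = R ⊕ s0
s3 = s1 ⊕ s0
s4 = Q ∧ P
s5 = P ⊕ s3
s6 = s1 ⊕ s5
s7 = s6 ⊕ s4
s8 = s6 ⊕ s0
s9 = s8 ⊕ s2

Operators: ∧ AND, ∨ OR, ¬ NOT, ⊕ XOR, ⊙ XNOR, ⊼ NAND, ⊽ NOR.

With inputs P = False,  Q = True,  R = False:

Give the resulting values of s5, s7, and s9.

s5 = True; s7 = False; s9 = False

s0 = P XOR R = False XOR False = False
s1 = Q XOR R = True XOR False = True
s2 = R XOR s0 = False XOR False = False
s3 = s1 XOR s0 = True XOR False = True
s4 = Q AND P = True AND False = False
s5 = P XOR s3 = False XOR True = True
s6 = s1 XOR s5 = True XOR True = False
s7 = s6 XOR s4 = False XOR False = False
s8 = s6 XOR s0 = False XOR False = False
s9 = s8 XOR s2 = False XOR False = False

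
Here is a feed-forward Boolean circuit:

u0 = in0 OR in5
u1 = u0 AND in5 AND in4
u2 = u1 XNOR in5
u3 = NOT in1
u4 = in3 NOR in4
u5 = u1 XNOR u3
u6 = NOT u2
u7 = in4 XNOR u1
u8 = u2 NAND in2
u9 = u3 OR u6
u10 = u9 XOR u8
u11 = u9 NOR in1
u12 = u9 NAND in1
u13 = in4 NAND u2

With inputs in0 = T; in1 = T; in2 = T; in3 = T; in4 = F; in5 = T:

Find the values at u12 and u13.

u0 = in0 OR in5 = T OR T = T
u1 = u0 AND in5 AND in4 = T AND T AND F = F
u2 = u1 XNOR in5 = F XNOR T = F
u3 = NOT in1 = NOT T = F
u6 = NOT u2 = NOT F = T
u9 = u3 OR u6 = F OR T = T
u12 = u9 NAND in1 = T NAND T = F
u13 = in4 NAND u2 = F NAND F = T

u12 = F, u13 = T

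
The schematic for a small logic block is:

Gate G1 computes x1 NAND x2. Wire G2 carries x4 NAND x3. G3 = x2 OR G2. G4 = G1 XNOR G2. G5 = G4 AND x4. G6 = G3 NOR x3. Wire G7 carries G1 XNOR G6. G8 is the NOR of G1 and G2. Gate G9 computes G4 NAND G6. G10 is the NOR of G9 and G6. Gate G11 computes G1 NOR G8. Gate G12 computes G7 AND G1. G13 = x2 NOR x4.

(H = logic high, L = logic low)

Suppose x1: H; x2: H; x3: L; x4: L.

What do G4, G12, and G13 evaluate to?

G4 = L, G12 = L, G13 = L

G1 = x1 NAND x2 = H NAND H = L
G2 = x4 NAND x3 = L NAND L = H
G3 = x2 OR G2 = H OR H = H
G4 = G1 XNOR G2 = L XNOR H = L
G6 = G3 NOR x3 = H NOR L = L
G7 = G1 XNOR G6 = L XNOR L = H
G12 = G7 AND G1 = H AND L = L
G13 = x2 NOR x4 = H NOR L = L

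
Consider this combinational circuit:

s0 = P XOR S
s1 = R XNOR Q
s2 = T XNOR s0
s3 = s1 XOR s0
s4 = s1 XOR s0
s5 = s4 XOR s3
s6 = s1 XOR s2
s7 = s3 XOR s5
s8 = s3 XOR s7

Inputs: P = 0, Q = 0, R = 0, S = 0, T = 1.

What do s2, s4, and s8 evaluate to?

s2 = 0  s4 = 1  s8 = 0

s0 = P XOR S = 0 XOR 0 = 0
s1 = R XNOR Q = 0 XNOR 0 = 1
s2 = T XNOR s0 = 1 XNOR 0 = 0
s3 = s1 XOR s0 = 1 XOR 0 = 1
s4 = s1 XOR s0 = 1 XOR 0 = 1
s5 = s4 XOR s3 = 1 XOR 1 = 0
s7 = s3 XOR s5 = 1 XOR 0 = 1
s8 = s3 XOR s7 = 1 XOR 1 = 0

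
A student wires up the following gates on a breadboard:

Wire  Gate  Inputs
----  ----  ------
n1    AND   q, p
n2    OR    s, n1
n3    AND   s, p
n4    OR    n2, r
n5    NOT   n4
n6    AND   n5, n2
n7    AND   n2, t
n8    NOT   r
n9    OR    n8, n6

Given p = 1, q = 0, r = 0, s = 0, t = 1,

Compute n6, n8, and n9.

n6 = 0, n8 = 1, n9 = 1

n1 = q AND p = 0 AND 1 = 0
n2 = s OR n1 = 0 OR 0 = 0
n4 = n2 OR r = 0 OR 0 = 0
n5 = NOT n4 = NOT 0 = 1
n6 = n5 AND n2 = 1 AND 0 = 0
n8 = NOT r = NOT 0 = 1
n9 = n8 OR n6 = 1 OR 0 = 1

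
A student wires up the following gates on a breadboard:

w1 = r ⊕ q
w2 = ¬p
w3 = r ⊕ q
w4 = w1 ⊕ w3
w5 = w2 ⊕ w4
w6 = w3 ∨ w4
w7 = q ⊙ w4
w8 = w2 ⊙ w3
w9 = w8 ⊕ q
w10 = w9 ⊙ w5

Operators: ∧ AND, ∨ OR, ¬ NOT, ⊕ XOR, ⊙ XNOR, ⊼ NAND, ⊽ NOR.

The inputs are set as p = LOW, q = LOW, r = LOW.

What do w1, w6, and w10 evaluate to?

w1 = r XOR q = LOW XOR LOW = LOW
w2 = NOT p = NOT LOW = HIGH
w3 = r XOR q = LOW XOR LOW = LOW
w4 = w1 XOR w3 = LOW XOR LOW = LOW
w5 = w2 XOR w4 = HIGH XOR LOW = HIGH
w6 = w3 OR w4 = LOW OR LOW = LOW
w8 = w2 XNOR w3 = HIGH XNOR LOW = LOW
w9 = w8 XOR q = LOW XOR LOW = LOW
w10 = w9 XNOR w5 = LOW XNOR HIGH = LOW

w1 = LOW; w6 = LOW; w10 = LOW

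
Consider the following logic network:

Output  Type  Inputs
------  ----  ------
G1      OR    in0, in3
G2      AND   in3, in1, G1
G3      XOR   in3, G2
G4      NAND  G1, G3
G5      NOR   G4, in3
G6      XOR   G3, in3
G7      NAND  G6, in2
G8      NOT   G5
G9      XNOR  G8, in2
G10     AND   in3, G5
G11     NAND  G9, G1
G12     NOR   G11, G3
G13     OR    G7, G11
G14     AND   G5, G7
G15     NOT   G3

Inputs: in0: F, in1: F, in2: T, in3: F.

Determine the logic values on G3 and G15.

G1 = in0 OR in3 = F OR F = F
G2 = in3 AND in1 AND G1 = F AND F AND F = F
G3 = in3 XOR G2 = F XOR F = F
G15 = NOT G3 = NOT F = T

G3 = F  G15 = T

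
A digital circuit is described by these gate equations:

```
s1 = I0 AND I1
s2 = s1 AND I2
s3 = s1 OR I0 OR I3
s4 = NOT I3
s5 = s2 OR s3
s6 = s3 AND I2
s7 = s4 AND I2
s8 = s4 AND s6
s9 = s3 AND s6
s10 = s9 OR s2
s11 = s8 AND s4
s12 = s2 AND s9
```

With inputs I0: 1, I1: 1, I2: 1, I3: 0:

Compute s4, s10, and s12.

s1 = I0 AND I1 = 1 AND 1 = 1
s2 = s1 AND I2 = 1 AND 1 = 1
s3 = s1 OR I0 OR I3 = 1 OR 1 OR 0 = 1
s4 = NOT I3 = NOT 0 = 1
s6 = s3 AND I2 = 1 AND 1 = 1
s9 = s3 AND s6 = 1 AND 1 = 1
s10 = s9 OR s2 = 1 OR 1 = 1
s12 = s2 AND s9 = 1 AND 1 = 1

s4 = 1  s10 = 1  s12 = 1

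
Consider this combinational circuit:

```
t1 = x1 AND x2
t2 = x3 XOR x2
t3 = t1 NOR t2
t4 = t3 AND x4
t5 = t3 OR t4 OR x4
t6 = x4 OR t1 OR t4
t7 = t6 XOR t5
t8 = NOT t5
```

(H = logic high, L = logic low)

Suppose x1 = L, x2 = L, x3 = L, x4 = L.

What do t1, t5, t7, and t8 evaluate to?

t1 = L, t5 = H, t7 = H, t8 = L

t1 = x1 AND x2 = L AND L = L
t2 = x3 XOR x2 = L XOR L = L
t3 = t1 NOR t2 = L NOR L = H
t4 = t3 AND x4 = H AND L = L
t5 = t3 OR t4 OR x4 = H OR L OR L = H
t6 = x4 OR t1 OR t4 = L OR L OR L = L
t7 = t6 XOR t5 = L XOR H = H
t8 = NOT t5 = NOT H = L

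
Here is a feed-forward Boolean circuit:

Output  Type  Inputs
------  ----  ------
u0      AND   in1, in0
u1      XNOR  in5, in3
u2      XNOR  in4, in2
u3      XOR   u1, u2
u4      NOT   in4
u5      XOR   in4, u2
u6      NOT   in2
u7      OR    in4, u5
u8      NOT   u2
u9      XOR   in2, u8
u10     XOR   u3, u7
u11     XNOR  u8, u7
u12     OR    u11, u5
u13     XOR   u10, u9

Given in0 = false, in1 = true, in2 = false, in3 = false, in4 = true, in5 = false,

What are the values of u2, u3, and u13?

u2 = false  u3 = true  u13 = true

u1 = in5 XNOR in3 = false XNOR false = true
u2 = in4 XNOR in2 = true XNOR false = false
u3 = u1 XOR u2 = true XOR false = true
u5 = in4 XOR u2 = true XOR false = true
u7 = in4 OR u5 = true OR true = true
u8 = NOT u2 = NOT false = true
u9 = in2 XOR u8 = false XOR true = true
u10 = u3 XOR u7 = true XOR true = false
u13 = u10 XOR u9 = false XOR true = true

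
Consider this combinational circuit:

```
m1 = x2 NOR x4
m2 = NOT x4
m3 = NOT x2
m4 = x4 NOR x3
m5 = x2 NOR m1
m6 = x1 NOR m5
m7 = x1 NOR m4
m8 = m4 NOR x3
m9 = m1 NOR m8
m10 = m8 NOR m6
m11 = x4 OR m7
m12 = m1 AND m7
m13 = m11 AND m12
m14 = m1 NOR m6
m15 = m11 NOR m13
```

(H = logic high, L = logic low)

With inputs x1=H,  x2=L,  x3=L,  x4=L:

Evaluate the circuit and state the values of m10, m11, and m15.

m1 = x2 NOR x4 = L NOR L = H
m4 = x4 NOR x3 = L NOR L = H
m5 = x2 NOR m1 = L NOR H = L
m6 = x1 NOR m5 = H NOR L = L
m7 = x1 NOR m4 = H NOR H = L
m8 = m4 NOR x3 = H NOR L = L
m10 = m8 NOR m6 = L NOR L = H
m11 = x4 OR m7 = L OR L = L
m12 = m1 AND m7 = H AND L = L
m13 = m11 AND m12 = L AND L = L
m15 = m11 NOR m13 = L NOR L = H

m10 = H, m11 = L, m15 = H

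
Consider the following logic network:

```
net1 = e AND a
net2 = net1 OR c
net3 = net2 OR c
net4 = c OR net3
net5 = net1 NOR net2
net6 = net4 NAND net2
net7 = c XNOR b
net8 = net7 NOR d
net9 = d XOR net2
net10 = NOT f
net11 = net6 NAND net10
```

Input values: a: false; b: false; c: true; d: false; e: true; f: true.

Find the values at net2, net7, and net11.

net1 = e AND a = true AND false = false
net2 = net1 OR c = false OR true = true
net3 = net2 OR c = true OR true = true
net4 = c OR net3 = true OR true = true
net6 = net4 NAND net2 = true NAND true = false
net7 = c XNOR b = true XNOR false = false
net10 = NOT f = NOT true = false
net11 = net6 NAND net10 = false NAND false = true

net2 = true; net7 = false; net11 = true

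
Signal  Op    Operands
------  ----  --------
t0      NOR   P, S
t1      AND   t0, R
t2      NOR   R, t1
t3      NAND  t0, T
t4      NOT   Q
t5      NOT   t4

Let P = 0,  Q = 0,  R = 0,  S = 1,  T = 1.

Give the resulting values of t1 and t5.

t1 = 0, t5 = 0

t0 = P NOR S = 0 NOR 1 = 0
t1 = t0 AND R = 0 AND 0 = 0
t4 = NOT Q = NOT 0 = 1
t5 = NOT t4 = NOT 1 = 0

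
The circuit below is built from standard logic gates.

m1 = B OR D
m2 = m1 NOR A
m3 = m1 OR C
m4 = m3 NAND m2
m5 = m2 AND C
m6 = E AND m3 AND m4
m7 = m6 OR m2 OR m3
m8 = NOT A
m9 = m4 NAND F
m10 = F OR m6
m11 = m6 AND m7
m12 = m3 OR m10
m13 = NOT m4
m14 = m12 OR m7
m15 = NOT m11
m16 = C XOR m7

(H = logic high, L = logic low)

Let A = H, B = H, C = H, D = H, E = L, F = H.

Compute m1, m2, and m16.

m1 = H; m2 = L; m16 = L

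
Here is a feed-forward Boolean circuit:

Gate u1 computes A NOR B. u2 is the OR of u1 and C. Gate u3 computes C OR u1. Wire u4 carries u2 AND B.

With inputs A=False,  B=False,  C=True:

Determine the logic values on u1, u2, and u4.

u1 = True, u2 = True, u4 = False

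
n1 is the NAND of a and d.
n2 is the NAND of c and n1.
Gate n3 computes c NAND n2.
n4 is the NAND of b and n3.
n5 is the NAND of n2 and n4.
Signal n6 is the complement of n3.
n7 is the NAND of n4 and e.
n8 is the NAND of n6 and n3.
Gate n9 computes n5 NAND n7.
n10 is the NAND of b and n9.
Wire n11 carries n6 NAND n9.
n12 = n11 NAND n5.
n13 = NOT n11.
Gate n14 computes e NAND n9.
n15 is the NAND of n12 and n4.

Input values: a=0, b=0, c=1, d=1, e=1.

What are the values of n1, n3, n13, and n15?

n1 = a NAND d = 0 NAND 1 = 1
n2 = c NAND n1 = 1 NAND 1 = 0
n3 = c NAND n2 = 1 NAND 0 = 1
n4 = b NAND n3 = 0 NAND 1 = 1
n5 = n2 NAND n4 = 0 NAND 1 = 1
n6 = NOT n3 = NOT 1 = 0
n7 = n4 NAND e = 1 NAND 1 = 0
n9 = n5 NAND n7 = 1 NAND 0 = 1
n11 = n6 NAND n9 = 0 NAND 1 = 1
n12 = n11 NAND n5 = 1 NAND 1 = 0
n13 = NOT n11 = NOT 1 = 0
n15 = n12 NAND n4 = 0 NAND 1 = 1

n1 = 1, n3 = 1, n13 = 0, n15 = 1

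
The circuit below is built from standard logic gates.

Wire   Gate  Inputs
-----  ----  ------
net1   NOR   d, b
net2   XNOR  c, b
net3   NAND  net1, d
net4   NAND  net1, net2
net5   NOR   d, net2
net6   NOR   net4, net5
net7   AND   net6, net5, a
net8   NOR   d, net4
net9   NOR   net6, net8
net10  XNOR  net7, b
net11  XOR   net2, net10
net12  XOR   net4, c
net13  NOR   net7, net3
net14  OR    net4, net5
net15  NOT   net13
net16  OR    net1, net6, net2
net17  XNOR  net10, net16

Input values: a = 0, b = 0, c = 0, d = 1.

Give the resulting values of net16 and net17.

net1 = d NOR b = 1 NOR 0 = 0
net2 = c XNOR b = 0 XNOR 0 = 1
net4 = net1 NAND net2 = 0 NAND 1 = 1
net5 = d NOR net2 = 1 NOR 1 = 0
net6 = net4 NOR net5 = 1 NOR 0 = 0
net7 = net6 AND net5 AND a = 0 AND 0 AND 0 = 0
net10 = net7 XNOR b = 0 XNOR 0 = 1
net16 = net1 OR net6 OR net2 = 0 OR 0 OR 1 = 1
net17 = net10 XNOR net16 = 1 XNOR 1 = 1

net16 = 1  net17 = 1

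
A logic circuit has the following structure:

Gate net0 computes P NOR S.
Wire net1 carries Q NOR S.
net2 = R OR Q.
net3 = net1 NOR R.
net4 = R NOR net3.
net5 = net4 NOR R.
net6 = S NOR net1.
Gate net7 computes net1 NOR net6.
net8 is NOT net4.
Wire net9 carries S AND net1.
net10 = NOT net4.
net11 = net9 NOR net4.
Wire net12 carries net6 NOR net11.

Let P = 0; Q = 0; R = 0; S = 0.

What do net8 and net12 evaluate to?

net8 = 0  net12 = 1

net1 = Q NOR S = 0 NOR 0 = 1
net3 = net1 NOR R = 1 NOR 0 = 0
net4 = R NOR net3 = 0 NOR 0 = 1
net6 = S NOR net1 = 0 NOR 1 = 0
net8 = NOT net4 = NOT 1 = 0
net9 = S AND net1 = 0 AND 1 = 0
net11 = net9 NOR net4 = 0 NOR 1 = 0
net12 = net6 NOR net11 = 0 NOR 0 = 1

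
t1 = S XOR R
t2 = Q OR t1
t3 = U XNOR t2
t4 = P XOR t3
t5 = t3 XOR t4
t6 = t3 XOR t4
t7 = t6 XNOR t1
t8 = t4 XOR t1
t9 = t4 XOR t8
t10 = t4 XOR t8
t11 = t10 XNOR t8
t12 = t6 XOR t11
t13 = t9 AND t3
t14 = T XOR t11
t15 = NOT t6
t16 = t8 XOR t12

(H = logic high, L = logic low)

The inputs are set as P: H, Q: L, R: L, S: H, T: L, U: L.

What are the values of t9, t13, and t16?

t1 = S XOR R = H XOR L = H
t2 = Q OR t1 = L OR H = H
t3 = U XNOR t2 = L XNOR H = L
t4 = P XOR t3 = H XOR L = H
t6 = t3 XOR t4 = L XOR H = H
t8 = t4 XOR t1 = H XOR H = L
t9 = t4 XOR t8 = H XOR L = H
t10 = t4 XOR t8 = H XOR L = H
t11 = t10 XNOR t8 = H XNOR L = L
t12 = t6 XOR t11 = H XOR L = H
t13 = t9 AND t3 = H AND L = L
t16 = t8 XOR t12 = L XOR H = H

t9 = H; t13 = L; t16 = H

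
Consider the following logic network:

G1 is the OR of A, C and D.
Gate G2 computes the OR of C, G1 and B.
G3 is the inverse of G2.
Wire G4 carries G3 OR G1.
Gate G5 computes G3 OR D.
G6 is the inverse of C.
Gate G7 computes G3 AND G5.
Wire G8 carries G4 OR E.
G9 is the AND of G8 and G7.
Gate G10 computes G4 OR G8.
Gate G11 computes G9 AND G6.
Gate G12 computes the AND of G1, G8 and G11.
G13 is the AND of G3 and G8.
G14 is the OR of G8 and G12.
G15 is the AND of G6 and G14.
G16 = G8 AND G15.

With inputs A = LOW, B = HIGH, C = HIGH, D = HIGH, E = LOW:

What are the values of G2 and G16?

G2 = HIGH; G16 = LOW

G1 = A OR C OR D = LOW OR HIGH OR HIGH = HIGH
G2 = C OR G1 OR B = HIGH OR HIGH OR HIGH = HIGH
G3 = NOT G2 = NOT HIGH = LOW
G4 = G3 OR G1 = LOW OR HIGH = HIGH
G5 = G3 OR D = LOW OR HIGH = HIGH
G6 = NOT C = NOT HIGH = LOW
G7 = G3 AND G5 = LOW AND HIGH = LOW
G8 = G4 OR E = HIGH OR LOW = HIGH
G9 = G8 AND G7 = HIGH AND LOW = LOW
G11 = G9 AND G6 = LOW AND LOW = LOW
G12 = G1 AND G8 AND G11 = HIGH AND HIGH AND LOW = LOW
G14 = G8 OR G12 = HIGH OR LOW = HIGH
G15 = G6 AND G14 = LOW AND HIGH = LOW
G16 = G8 AND G15 = HIGH AND LOW = LOW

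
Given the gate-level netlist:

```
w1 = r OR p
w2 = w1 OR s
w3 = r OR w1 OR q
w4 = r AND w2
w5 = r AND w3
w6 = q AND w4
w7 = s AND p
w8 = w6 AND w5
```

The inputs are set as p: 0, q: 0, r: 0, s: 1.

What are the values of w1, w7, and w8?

w1 = r OR p = 0 OR 0 = 0
w2 = w1 OR s = 0 OR 1 = 1
w3 = r OR w1 OR q = 0 OR 0 OR 0 = 0
w4 = r AND w2 = 0 AND 1 = 0
w5 = r AND w3 = 0 AND 0 = 0
w6 = q AND w4 = 0 AND 0 = 0
w7 = s AND p = 1 AND 0 = 0
w8 = w6 AND w5 = 0 AND 0 = 0

w1 = 0, w7 = 0, w8 = 0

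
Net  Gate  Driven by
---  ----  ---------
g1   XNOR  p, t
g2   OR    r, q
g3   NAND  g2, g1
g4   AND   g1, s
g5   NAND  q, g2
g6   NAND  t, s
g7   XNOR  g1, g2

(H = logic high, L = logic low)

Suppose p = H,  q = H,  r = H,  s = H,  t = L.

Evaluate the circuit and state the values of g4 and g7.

g1 = p XNOR t = H XNOR L = L
g2 = r OR q = H OR H = H
g4 = g1 AND s = L AND H = L
g7 = g1 XNOR g2 = L XNOR H = L

g4 = L, g7 = L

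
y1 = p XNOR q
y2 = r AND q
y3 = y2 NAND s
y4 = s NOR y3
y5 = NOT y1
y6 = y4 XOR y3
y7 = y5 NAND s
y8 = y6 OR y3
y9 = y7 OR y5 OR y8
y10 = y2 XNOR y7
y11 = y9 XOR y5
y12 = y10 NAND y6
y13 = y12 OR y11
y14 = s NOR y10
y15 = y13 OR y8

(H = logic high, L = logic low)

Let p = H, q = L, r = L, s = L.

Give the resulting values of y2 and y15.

y2 = L  y15 = H

y1 = p XNOR q = H XNOR L = L
y2 = r AND q = L AND L = L
y3 = y2 NAND s = L NAND L = H
y4 = s NOR y3 = L NOR H = L
y5 = NOT y1 = NOT L = H
y6 = y4 XOR y3 = L XOR H = H
y7 = y5 NAND s = H NAND L = H
y8 = y6 OR y3 = H OR H = H
y9 = y7 OR y5 OR y8 = H OR H OR H = H
y10 = y2 XNOR y7 = L XNOR H = L
y11 = y9 XOR y5 = H XOR H = L
y12 = y10 NAND y6 = L NAND H = H
y13 = y12 OR y11 = H OR L = H
y15 = y13 OR y8 = H OR H = H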